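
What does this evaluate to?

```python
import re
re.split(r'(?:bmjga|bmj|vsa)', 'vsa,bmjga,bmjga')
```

['', ',', ',', '']

Branches in `(...|...)` are attempted left-to-right; the first branch that allows the whole pattern to succeed is taken.
Matches to split on: at [0:3] → 'vsa'; at [4:9] → 'bmjga'; at [10:15] → 'bmjga'.
Each match becomes a cut point; 4 segments remain.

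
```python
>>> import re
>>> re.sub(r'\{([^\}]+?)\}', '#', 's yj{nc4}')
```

Matches: at [4:9] → '{nc4}'.
Every occurrence is swapped for '#'.

's yj#'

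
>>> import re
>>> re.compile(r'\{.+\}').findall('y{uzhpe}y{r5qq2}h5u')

Walking the string: at [1:16] → '{uzhpe}y{r5qq2}'.
`findall` yields the raw match text (1 of them) because the pattern has no groups.

['{uzhpe}y{r5qq2}']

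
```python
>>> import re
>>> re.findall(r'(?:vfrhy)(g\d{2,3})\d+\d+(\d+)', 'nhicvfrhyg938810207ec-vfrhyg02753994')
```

[('g938', '7'), ('g027', '4')]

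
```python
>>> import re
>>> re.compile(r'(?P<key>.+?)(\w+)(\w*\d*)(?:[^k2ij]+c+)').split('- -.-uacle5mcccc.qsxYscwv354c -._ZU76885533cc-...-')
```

A `+?`/`*?`/`{m,n}?` starts at its minimum and grows only as far as needed for what follows to match.
Because the pattern has a capturing group, `split` also inserts each captured text between the pieces.

['', '- -.-', 'uacle5mcccc', '', '-...-']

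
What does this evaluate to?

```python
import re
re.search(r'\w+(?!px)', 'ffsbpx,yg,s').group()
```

'ffsbpx'

The negative lookahead/lookbehind blocks any match where the forbidden context is present.
The match spans [0:6] → 'ffsbpx'.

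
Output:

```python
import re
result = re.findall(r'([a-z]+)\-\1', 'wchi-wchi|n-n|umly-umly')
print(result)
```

['wchi', 'n', 'umly']

The backreference `\1` re-matches whatever the first group consumed, character for character.
Walking the string: at [0:9] match 'wchi-wchi', group 1 = 'wchi'; at [10:13] match 'n-n', group 1 = 'n'; at [14:23] match 'umly-umly', group 1 = 'umly'.
With a single group, `findall` returns only what that group captured — 3 items.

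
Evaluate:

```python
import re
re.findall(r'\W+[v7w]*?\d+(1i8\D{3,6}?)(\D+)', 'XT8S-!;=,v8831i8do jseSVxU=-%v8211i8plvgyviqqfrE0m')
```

With 2 capturing groups, `findall` returns a 2-tuple per match.

[('1i8do ', 'jseSVxU=-%v')]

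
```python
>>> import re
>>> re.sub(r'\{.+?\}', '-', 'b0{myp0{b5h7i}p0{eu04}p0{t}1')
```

'b0-p0-p0-1'

With the lazy modifier that quantifier settles for the fewest repetitions that let the rest of the pattern succeed (the atoms after it are unaffected and can still be greedy).
Every occurrence is swapped for '-'.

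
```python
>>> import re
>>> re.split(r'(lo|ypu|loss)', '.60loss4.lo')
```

['.60', 'lo', 'ss4.', 'lo', '']

Alternation tries branches left to right and keeps the first one that lets the overall match succeed at that position.
Matches to split on: at [3:5] → 'lo'; at [9:11] → 'lo'.
`re.split` interleaves the captured-group text with the surrounding fragments.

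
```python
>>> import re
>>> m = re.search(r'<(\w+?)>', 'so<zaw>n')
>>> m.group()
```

`search` walks the string left to right and returns the first match it finds.
The match spans [2:7] → '<zaw>'.
Captured: group 1 = 'zaw'.

'<zaw>'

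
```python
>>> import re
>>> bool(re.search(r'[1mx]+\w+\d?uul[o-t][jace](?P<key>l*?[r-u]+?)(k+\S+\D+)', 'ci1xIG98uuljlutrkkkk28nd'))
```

False

The pattern matches one or more of one of [1mx], then one or more of a word character; then optionally a digit, then the literal 'uul'; then a character in [o-t], then one of [jace]; then zero or more of the literal 'l' (lazy), then one or more of a character in [r-u] (lazy) (captured as 'key'); then one or more of the literal 'k', then one or more of a non-whitespace character, then one or more of a non-digit (captured).
`re.search` scans for the first position where the pattern succeeds.
Here the pattern never matches, so the call returns None, and `bool(None)` is False.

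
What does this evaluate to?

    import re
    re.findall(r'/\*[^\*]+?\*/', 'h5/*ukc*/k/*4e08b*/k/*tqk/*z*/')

['/*ukc*/', '/*4e08b*/', '/*z*/']

No capturing groups, so `findall` returns the 3 full match strings.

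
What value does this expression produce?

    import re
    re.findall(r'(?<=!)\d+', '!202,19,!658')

The `(?=…)`/`(?<=…)` assertion just peeks at neighbouring text; it doesn't advance the match position.
Since nothing is captured, `findall` lists the 2 matched substrings directly.

['202', '658']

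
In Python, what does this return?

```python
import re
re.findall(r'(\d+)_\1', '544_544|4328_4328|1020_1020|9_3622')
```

['544', '4328', '1020']

After group 1 captures some text, `\1` only succeeds where that same text appears again.
Walking the string: at [0:7] match '544_544', group 1 = '544'; at [8:17] match '4328_4328', group 1 = '4328'; at [18:27] match '1020_1020', group 1 = '1020'.
With a single group, `findall` returns only what that group captured — 3 items.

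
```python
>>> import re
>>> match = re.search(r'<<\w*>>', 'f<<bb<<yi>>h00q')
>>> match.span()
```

The match spans [5:11] → '<<yi>>'.

(5, 11)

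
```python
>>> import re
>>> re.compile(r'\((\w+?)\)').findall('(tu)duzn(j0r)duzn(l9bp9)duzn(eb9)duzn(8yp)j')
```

['tu', 'j0r', 'l9bp9', 'eb9', '8yp']

Walking the string: at [0:4] match '(tu)', group 1 = 'tu'; at [8:13] match '(j0r)', group 1 = 'j0r'; at [17:24] match '(l9bp9)', group 1 = 'l9bp9'; at [28:33] match '(eb9)', group 1 = 'eb9'; at [37:42] match '(8yp)', group 1 = '8yp'.
Because there's exactly one group, `findall` drops the full match and keeps group 1 from each hit.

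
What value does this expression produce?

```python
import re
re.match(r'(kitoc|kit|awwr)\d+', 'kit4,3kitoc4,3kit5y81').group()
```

`match` is anchored at position 0; if the pattern doesn't fit there, it returns None.
The match spans [0:4] → 'kit4'.
Captured: group 1 = 'kit'.

'kit4'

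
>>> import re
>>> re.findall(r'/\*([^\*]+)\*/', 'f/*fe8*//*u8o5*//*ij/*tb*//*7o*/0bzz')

['fe8', 'u8o5', 'tb', '7o']

Matches: at [1:8] match '/*fe8*/', group 1 = 'fe8'; at [8:16] match '/*u8o5*/', group 1 = 'u8o5'; at [20:26] match '/*tb*/', group 1 = 'tb'; at [26:32] match '/*7o*/', group 1 = '7o'.
Because there's exactly one group, `findall` drops the full match and keeps group 1 from each hit.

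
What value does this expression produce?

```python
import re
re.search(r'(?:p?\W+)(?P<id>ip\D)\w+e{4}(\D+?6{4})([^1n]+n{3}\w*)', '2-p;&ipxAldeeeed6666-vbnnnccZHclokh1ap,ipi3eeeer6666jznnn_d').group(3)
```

'-vbnnnccZHclokh1ap'

The pattern matches optionally a literal 'p', then one or more of a non-word character (non-capturing group); then the literal 'ip', then a non-digit (captured as 'id'); then one or more of a word character; then exactly 4 of a literal 'e'; then one or more of a non-digit (lazy), then exactly 4 of the literal '6' (captured); then one or more of any character except [1n], then exactly 3 of the literal 'n', then zero or more of a word character (captured).
`re.search` tries every starting position until one works.
The match spans [2:38] → 'p;&ipxAldeeeed6666-vbnnnccZHclokh1ap'.
Captured: group 1 = 'ipx', group 2 = 'd6666', group 3 = '-vbnnnccZHclokh1ap'.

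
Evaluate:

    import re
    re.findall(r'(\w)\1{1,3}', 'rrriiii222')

A backreference is literal: `\1` must see the identical characters the first group matched.
Because there's exactly one group, `findall` drops the full match and keeps group 1 from each hit.

['r', 'i', '2']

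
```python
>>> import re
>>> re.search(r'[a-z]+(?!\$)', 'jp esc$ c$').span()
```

(0, 2)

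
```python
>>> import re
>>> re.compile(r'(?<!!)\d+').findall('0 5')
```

A negative assertion filters positions out without eating any characters.
`findall` yields the raw match text (2 of them) because the pattern has no groups.

['0', '5']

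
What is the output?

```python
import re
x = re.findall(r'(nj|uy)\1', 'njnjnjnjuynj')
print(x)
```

['nj', 'nj']

`\1` is not a pattern — it's the concrete string captured by group 1, re-applied verbatim.
Walking the string: at [0:4] match 'njnj', group 1 = 'nj'; at [4:8] match 'njnj', group 1 = 'nj'.
One capturing group, so `findall` returns just the captured substring from each match — 2 in all.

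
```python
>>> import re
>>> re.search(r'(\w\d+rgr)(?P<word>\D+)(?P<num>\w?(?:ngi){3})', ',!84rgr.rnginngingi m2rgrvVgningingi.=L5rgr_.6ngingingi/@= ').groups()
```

('L5rgr', '_.', '6ngingingi')

Pattern: a word character, then one or more of a digit, then the literal 'rgr' (captured); then one or more of a non-digit (captured as 'word'); then optionally a word character, then the literal 'ngi' repeated 3 times (captured as 'num').
Unlike `match`, `search` isn't anchored — it looks for the pattern anywhere in the string.
The match spans [38:55] → 'L5rgr_.6ngingingi'.
Captured: group 1 = 'L5rgr', group 2 = '_.', group 3 = '6ngingingi'.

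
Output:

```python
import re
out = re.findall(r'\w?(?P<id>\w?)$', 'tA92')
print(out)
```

['2', '']

Pattern: optionally a word character; then optionally a word character (captured as 'id'); then anchored at the end.
Because there's exactly one group, `findall` drops the full match and keeps group 1 from each hit.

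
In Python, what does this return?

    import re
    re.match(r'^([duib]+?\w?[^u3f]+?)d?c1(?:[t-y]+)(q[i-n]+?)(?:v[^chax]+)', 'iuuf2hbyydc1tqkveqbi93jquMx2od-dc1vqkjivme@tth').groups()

('iuuf2hbyy', 'qk')

The match spans [0:26] → 'iuuf2hbyydc1tqkveqbi93jquM'.
Captured: group 1 = 'iuuf2hbyy', group 2 = 'qk'.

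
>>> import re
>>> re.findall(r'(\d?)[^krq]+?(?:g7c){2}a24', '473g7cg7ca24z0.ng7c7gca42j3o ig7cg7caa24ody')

['4']

Pattern: optionally a digit (captured); then one or more of any character except [krq] (lazy), then the literal 'g7c' repeated 2 times, then the literal 'a2'; then a literal '4'.
Scanning left to right: at [0:12] match '473g7cg7ca24', group 1 = '4'.
One capturing group, so `findall` returns just the captured substring from the one match — 1 in all.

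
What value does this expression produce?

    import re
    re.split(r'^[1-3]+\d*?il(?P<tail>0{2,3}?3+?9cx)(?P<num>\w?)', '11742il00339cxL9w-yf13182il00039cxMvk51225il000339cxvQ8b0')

['', '00339cx', 'L', '9w-yf13182il00039cxMvk51225il000339cxvQ8b0']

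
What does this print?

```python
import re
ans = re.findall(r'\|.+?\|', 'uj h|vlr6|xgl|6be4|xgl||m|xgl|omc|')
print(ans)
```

['|vlr6|', '|6be4|', '||m|', '|omc|']

A non-greedy quantifier consumes as few characters as it can — just enough that the remainder of the pattern still matches from where it stops; whatever follows it matches normally.
Walking the string: at [4:10] → '|vlr6|'; at [13:19] → '|6be4|'; at [22:26] → '||m|'; at [29:34] → '|omc|'.
Since nothing is captured, `findall` lists the 4 matched substrings directly.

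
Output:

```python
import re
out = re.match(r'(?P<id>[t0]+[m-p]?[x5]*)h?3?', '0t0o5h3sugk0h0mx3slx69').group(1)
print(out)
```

0t0o5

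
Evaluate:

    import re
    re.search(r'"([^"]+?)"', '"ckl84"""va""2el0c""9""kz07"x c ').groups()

('ckl84',)

The match spans [0:7] → '"ckl84"'.
Captured: group 1 = 'ckl84'.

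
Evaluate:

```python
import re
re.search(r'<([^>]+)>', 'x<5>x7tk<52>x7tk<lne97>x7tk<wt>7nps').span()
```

The match spans [1:4] → '<5>'.

(1, 4)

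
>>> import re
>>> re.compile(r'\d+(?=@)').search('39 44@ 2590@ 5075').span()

(3, 5)

The positive lookaround only admits positions where the adjacent text matches; those characters stay outside the span.
Unlike `match`, `search` isn't anchored — it looks for the pattern anywhere in the string.
The match spans [3:5] → '44'.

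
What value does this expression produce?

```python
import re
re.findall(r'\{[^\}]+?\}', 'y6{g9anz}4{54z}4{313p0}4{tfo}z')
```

['{g9anz}', '{54z}', '{313p0}', '{tfo}']

Walking the string: at [2:9] → '{g9anz}'; at [10:15] → '{54z}'; at [16:23] → '{313p0}'; at [24:29] → '{tfo}'.
Since nothing is captured, `findall` lists the 4 matched substrings directly.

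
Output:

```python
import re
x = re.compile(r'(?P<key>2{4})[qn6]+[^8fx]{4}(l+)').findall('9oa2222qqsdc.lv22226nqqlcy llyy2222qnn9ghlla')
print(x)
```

[('2222', 'l'), ('2222', 'll'), ('2222', 'l')]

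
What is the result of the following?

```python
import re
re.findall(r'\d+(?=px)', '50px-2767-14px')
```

['50', '14']

The positive lookaround only admits positions where the adjacent text matches; those characters stay outside the span.
No capturing groups, so `findall` returns the 2 full match strings.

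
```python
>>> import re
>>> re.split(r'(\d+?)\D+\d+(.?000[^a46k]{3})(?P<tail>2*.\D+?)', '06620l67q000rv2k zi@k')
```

This matches one or more of a digit (lazy) (captured); then one or more of a non-digit; then one or more of a digit; then optionally any character, then the literal '000', then exactly 3 of any character except [a46k] (captured); then zero or more of a literal '2', then any character, then one or more of a non-digit (lazy) (captured as 'tail').
A `+?`/`*?`/`{m,n}?` starts at its minimum and grows only as far as needed for what follows to match.
Matches to split on: at [0:17] → '06620l67q000rv2k '.
The group in the pattern means `split` returns the separators' captures alongside the pieces.

['', '06620', 'q000rv2', 'k ', 'zi@k']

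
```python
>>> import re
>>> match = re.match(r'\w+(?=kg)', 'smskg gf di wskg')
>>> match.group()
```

`re.match` won't scan ahead — the pattern has to work from the very first character.
The match spans [0:3] → 'sms'.

'sms'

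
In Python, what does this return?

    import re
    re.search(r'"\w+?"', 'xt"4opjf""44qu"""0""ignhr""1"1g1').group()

`search` walks the string left to right and returns the first match it finds.
The match spans [2:9] → '"4opjf"'.

'"4opjf"'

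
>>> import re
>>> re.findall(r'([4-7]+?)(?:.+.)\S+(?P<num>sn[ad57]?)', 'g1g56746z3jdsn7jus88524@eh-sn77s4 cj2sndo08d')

A non-greedy quantifier consumes as few characters as it can — just enough that the remainder of the pattern still matches from where it stops; whatever follows it matches normally.
Multiple groups make `findall` return tuples — one 2-tuple for the one match.

[('5', 'snd')]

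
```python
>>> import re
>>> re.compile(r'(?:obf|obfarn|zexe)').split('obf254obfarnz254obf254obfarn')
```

Alternation isn't longest-match — the leftmost alternative that fits at this position is chosen.
Splitting on the pattern gives 5 pieces.

['', '254', 'arnz254', '254', 'arn']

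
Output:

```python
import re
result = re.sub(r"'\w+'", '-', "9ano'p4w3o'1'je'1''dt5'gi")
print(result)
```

9ano-1-1'-gi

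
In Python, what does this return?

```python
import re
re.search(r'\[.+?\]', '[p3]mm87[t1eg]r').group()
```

The `?` after the quantifier makes it lazy — it takes as little as possible before letting the rest of the pattern try.
The match spans [0:4] → '[p3]'.

'[p3]'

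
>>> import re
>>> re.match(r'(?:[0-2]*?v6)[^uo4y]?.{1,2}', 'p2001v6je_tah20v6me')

None

`re.match` won't scan ahead — the pattern has to work from the very first character.
Here the string doesn't start with a match, so the call returns None.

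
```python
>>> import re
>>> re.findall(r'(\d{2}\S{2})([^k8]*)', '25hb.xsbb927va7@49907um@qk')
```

Multiple groups make `findall` return tuples — one 2-tuple for the one match.

[('25hb', '.xsbb927va7@49907um@q')]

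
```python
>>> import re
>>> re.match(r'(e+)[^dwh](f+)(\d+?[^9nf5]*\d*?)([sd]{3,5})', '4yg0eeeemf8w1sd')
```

The pattern matches one or more of a literal 'e' (captured); then any character except [dwh]; then one or more of a literal 'f' (captured); then one or more of a digit (lazy), then zero or more of any character except [9nf5], then zero or more of a digit (lazy) (captured); then 3 to 5 of one of [sd] (captured).
`re.match` only tries the pattern at the start of the string.
Here the string doesn't start with a match, so the call returns None.

None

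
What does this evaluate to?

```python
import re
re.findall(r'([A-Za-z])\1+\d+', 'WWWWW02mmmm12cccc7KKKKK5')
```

A backreference is literal: `\1` must see the identical characters the first group matched.
`findall` collects group 1 from each match (4 total).

['W', 'm', 'c', 'K']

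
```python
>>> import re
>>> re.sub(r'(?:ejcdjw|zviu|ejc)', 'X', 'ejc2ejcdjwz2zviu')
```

`|` is ordered: at each position the engine commits to the first alternative that works.
Each match is replaced by 'X'.

'X2Xz2X'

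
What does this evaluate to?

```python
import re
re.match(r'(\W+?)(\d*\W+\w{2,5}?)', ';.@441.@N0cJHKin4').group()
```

The pattern matches one or more of a non-word character (lazy) (captured); then zero or more of a digit, then one or more of a non-word character, then 2 to 5 of a word character (lazy) (captured).
The `?` after the quantifier makes it lazy — it takes as little as possible before letting the rest of the pattern try.
With `match`, the pattern is implicitly anchored at the beginning.
The match spans [0:5] → ';.@44'.
Captured: group 1 = ';', group 2 = '.@44'.

';.@44'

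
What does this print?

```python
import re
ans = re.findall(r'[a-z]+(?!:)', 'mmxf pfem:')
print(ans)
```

`(?!…)`/`(?<!…)` only lets a position through if the neighbouring text does NOT match; no characters are consumed.
Walking the string: at [0:4] → 'mmxf'; at [5:8] → 'pfe'.
`findall` yields the raw match text (2 of them) because the pattern has no groups.

['mmxf', 'pfe']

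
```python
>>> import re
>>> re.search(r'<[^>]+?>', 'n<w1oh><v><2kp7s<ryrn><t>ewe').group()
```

`re.search` tries every starting position until one works.
The match spans [1:7] → '<w1oh>'.

'<w1oh>'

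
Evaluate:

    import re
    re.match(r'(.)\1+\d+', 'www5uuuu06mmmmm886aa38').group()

'www5'

`\1` has to match the exact text group 1 already captured.
With `match`, the pattern is implicitly anchored at the beginning.
The match spans [0:4] → 'www5'.
Captured: group 1 = 'w'.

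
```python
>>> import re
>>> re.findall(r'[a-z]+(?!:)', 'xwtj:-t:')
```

['xwt']

`(?!…)`/`(?<!…)` only lets a position through if the neighbouring text does NOT match; no characters are consumed.
Walking the string: at [0:3] → 'xwt'.
`findall` yields the raw match text (1 of them) because the pattern has no groups.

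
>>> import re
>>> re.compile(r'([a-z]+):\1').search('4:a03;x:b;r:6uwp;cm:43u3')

A backreference is literal: `\1` must see the identical characters the first group matched.
Here nothing in the string fits, so the call returns None.

None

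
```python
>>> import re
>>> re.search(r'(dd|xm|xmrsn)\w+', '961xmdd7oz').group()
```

'xmdd7oz'

The match spans [3:10] → 'xmdd7oz'.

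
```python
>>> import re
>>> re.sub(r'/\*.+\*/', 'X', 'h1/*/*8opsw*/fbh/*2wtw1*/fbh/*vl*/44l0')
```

Matches: at [2:34] → '/*/*8opsw*/fbh/*2wtw1*/fbh/*vl*/'.
Each match is replaced by 'X'.

'h1X44l0'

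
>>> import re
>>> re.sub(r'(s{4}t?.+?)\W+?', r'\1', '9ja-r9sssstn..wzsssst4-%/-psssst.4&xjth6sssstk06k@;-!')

The pattern matches exactly 4 of the literal 's', then optionally a literal 't', then one or more of any character (lazy) (captured); then one or more of a non-word character (lazy).
Matches: at [6:13] → 'sssstn.'; at [16:23] → 'sssst4-'; at [27:35] → 'sssst.4&'; at [40:50] → 'sssstk06k@'.
The replacement refers to a captured group, so each match is rewritten using its own captured text.

'9ja-r9sssstn.wzsssst4%/-psssst.4xjth6sssstk06k;-!'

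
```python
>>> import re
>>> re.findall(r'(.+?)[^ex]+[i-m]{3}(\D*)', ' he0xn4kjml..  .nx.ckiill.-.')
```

[(' he0x', '..  .nx.ckiill.-.')]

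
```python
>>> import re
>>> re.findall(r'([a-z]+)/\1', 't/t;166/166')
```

['t']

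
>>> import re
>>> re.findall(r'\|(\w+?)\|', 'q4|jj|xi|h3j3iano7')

['jj']

Walking the string: at [2:6] match '|jj|', group 1 = 'jj'.
Because there's exactly one group, `findall` drops the full match and keeps group 1 from the one hit.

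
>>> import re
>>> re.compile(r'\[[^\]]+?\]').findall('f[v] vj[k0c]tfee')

['[v]', '[k0c]']

`findall` yields the raw match text (2 of them) because the pattern has no groups.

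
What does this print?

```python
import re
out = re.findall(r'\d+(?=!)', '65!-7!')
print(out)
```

The lookaround is zero-width — it requires the adjacent text to match without consuming it, so the asserted text isn't part of the match.
With no groups in the pattern, `findall` gives back each whole match — 2 here.

['65', '7']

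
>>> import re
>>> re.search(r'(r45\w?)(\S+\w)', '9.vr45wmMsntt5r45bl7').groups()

The match spans [3:20] → 'r45wmMsntt5r45bl7'.
Captured: group 1 = 'r45w', group 2 = 'mMsntt5r45bl7'.

('r45w', 'mMsntt5r45bl7')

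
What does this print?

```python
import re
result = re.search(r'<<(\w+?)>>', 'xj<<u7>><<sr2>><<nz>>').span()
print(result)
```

(2, 8)

The match spans [2:8] → '<<u7>>'.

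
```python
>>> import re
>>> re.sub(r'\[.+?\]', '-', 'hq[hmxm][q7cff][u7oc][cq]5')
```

'hq----5'

A `+?`/`*?`/`{m,n}?` starts at its minimum and grows only as far as needed for what follows to match.
Every occurrence is swapped for '-'.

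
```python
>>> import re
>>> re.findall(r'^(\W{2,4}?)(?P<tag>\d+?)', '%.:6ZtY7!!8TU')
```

[('%.:', '6')]

Pattern: anchored at the start of the string; then 2 to 4 of a non-word character (lazy) (captured); then one or more of a digit (lazy) (captured as 'tag').
Walking the string: at [0:4] match '%.:6', groups = ('%.:', '6').
`findall` packs the 2 group values into a tuple for every match.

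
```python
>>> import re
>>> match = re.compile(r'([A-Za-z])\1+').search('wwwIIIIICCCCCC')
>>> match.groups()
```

`\1` is not a pattern — it's the concrete string captured by group 1, re-applied verbatim.
`search` walks the string left to right and returns the first match it finds.
The match spans [0:3] → 'www'.
Captured: group 1 = 'w'.

('w',)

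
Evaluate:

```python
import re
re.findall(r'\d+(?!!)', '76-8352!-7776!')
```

['76', '835', '777']

The negative lookaround is zero-width — it rules out positions where the adjacent text would match, without consuming anything.
Scanning left to right: at [0:2] → '76'; at [3:6] → '835'; at [9:12] → '777'.
Since nothing is captured, `findall` lists the 3 matched substrings directly.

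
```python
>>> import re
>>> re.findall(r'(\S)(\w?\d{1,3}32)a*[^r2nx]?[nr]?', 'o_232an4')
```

The pattern matches a non-whitespace character (captured); then optionally a word character, then 1 to 3 of a digit, then the literal '32' (captured); then zero or more of the literal 'a', then optionally any character except [r2nx], then optionally one of [nr].
Walking the string: at [0:7] match 'o_232an', groups = ('o', '_232').
With 2 capturing groups, `findall` returns a 2-tuple per match.

[('o', '_232')]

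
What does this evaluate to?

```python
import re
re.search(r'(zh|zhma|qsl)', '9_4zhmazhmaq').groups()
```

The match spans [3:5] → 'zh'.
Captured: group 1 = 'zh'.

('zh',)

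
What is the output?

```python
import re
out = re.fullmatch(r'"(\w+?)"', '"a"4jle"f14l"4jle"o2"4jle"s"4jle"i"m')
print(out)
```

None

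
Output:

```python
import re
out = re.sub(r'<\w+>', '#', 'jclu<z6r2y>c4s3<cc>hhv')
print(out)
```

Matches: at [4:11] → '<z6r2y>'; at [15:19] → '<cc>'.
Each match is replaced by '#'.

jclu#c4s3#hhv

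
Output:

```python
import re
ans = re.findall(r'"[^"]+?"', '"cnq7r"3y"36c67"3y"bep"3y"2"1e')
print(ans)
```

Walking the string: at [0:7] → '"cnq7r"'; at [9:16] → '"36c67"'; at [18:23] → '"bep"'; at [25:28] → '"2"'.
`findall` yields the raw match text (4 of them) because the pattern has no groups.

['"cnq7r"', '"36c67"', '"bep"', '"2"']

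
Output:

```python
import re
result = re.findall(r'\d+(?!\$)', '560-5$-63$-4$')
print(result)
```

The negative lookahead/lookbehind blocks any match where the forbidden context is present.
No capturing groups, so `findall` returns the 2 full match strings.

['560', '6']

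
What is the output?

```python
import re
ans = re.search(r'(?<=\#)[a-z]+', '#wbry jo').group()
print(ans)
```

wbry

The positive lookaround only admits positions where the adjacent text matches; those characters stay outside the span.
The match spans [1:5] → 'wbry'.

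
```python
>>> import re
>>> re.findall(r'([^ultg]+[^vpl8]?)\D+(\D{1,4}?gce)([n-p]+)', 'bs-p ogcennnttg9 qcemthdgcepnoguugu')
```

[('bs-p', 'ogce', 'nnn'), ('9 qcemt', 'dgce', 'pno')]

Multiple groups make `findall` return tuples — one 3-tuple for each match.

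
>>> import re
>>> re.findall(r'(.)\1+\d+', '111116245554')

['1']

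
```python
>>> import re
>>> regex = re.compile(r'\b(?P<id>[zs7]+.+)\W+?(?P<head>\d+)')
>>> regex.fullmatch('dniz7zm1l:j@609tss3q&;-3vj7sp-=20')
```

None

This matches a word boundary (`\b`, zero-width); then one or more of one of [zs7], then one or more of any character (captured as 'id'); then one or more of a non-word character (lazy); then one or more of a digit (captured as 'head').
For `fullmatch`, every character of the input must be accounted for by the pattern.
Here the string isn't matched end-to-end, so the call returns None.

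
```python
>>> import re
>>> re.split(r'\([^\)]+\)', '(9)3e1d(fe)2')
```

['', '3e1d', '2']

Matches to split on: at [0:3] → '(9)'; at [7:11] → '(fe)'.
Splitting on the pattern gives 3 pieces.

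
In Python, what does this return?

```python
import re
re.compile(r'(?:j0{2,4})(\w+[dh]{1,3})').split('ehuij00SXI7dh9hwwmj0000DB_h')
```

['ehui', 'SXI7dh9hwwmj0000DB_h', '']

The group in the pattern means `split` returns the separators' captures alongside the pieces.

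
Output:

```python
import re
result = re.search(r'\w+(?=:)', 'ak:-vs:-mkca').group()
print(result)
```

ak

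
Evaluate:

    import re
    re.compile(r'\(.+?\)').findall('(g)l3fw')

['(g)']

With no groups in the pattern, `findall` gives back each whole match — 1 here.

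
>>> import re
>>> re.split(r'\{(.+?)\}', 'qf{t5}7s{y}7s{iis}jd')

['qf', 't5', '7s', 'y', '7s', 'iis', 'jd']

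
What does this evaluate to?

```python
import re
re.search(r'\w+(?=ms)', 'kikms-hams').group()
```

'kik'

The lookaround is zero-width — it requires the adjacent text to match without consuming it, so the asserted text isn't part of the match.
The match spans [0:3] → 'kik'.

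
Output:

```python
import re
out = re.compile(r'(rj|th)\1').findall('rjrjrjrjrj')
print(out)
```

The backreference `\1` re-matches whatever the first group consumed, character for character.
One capturing group, so `findall` returns just the captured substring from each match — 2 in all.

['rj', 'rj']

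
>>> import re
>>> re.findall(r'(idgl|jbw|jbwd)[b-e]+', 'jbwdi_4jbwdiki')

['jbw', 'jbw']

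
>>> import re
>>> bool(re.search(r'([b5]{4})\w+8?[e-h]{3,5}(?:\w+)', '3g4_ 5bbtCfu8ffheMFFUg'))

Pattern: exactly 4 of one of [b5] (captured); then one or more of a word character, then optionally the literal '8', then 3 to 5 of a character in [e-h]; then one or more of a word character (non-capturing group).
`re.search` scans for the first position where the pattern succeeds.
Here no position works, so the call returns None, and `bool(None)` is False.

False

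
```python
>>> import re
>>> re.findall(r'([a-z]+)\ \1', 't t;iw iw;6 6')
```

`\1` has to match the exact text group 1 already captured.
One capturing group, so `findall` returns just the captured substring from each match — 2 in all.

['t', 'iw']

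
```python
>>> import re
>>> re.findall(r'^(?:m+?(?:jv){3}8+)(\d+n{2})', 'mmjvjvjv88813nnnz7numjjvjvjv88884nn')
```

['13nn']

The pattern matches anchored at the start of the string; then one or more of a literal 'm' (lazy), then the literal 'jv' repeated 3 times, then one or more of a literal '8' (non-capturing group); then one or more of a digit, then exactly 2 of the literal 'n' (captured).
With a single group, `findall` returns only what that group captured — 1 item.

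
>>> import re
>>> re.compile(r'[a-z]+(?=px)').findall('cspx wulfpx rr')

The lookaround is zero-width — it requires the adjacent text to match without consuming it, so the asserted text isn't part of the match.
Walking the string: at [0:2] → 'cs'; at [5:9] → 'wulf'.
`findall` yields the raw match text (2 of them) because the pattern has no groups.

['cs', 'wulf']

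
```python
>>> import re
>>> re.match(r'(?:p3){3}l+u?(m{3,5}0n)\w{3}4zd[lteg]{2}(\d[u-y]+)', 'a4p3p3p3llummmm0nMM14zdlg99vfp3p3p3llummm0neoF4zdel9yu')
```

None

Pattern: the literal 'p3' repeated 3 times, then one or more of a literal 'l', then optionally the literal 'u'; then 3 to 5 of a literal 'm', then the literal '0n' (captured); then exactly 3 of a word character, then the literal '4zd', then exactly 2 of one of [lteg]; then a digit, then one or more of a character in [u-y] (captured).
`re.match` won't scan ahead — the pattern has to work from the very first character.
Here the pattern fails at index 0, so the call returns None.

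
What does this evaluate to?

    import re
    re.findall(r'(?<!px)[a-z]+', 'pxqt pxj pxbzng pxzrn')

['pxqt', 'pxj', 'pxbzng', 'pxzrn']

The negative lookahead/lookbehind blocks any match where the forbidden context is present.
Since nothing is captured, `findall` lists the 4 matched substrings directly.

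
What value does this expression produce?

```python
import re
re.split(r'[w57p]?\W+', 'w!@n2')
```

The pattern matches optionally one of [w57p]; then one or more of a non-word character.
`split` removes every match and returns the 2 fragments in between.

['', 'n2']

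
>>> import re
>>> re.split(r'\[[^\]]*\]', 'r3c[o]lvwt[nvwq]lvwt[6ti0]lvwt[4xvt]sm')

Each match becomes a cut point; 5 segments remain.

['r3c', 'lvwt', 'lvwt', 'lvwt', 'sm']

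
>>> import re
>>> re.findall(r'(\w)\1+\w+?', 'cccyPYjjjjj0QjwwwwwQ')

['c', 'j', 'w']

The backreference `\1` re-matches whatever the first group consumed, character for character.
Scanning left to right: at [0:4] match 'cccy', group 1 = 'c'; at [6:12] match 'jjjjj0', group 1 = 'j'; at [14:20] match 'wwwwwQ', group 1 = 'w'.
With a single group, `findall` returns only what that group captured — 3 items.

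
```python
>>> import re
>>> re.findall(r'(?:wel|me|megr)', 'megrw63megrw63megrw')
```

Alternation tries branches left to right and keeps the first one that lets the overall match succeed at that position.
Scanning left to right: at [0:2] → 'me'; at [7:9] → 'me'; at [14:16] → 'me'.
Since nothing is captured, `findall` lists the 3 matched substrings directly.

['me', 'me', 'me']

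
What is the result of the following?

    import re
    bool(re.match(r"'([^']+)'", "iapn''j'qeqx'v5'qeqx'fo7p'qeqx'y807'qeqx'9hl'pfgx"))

`re.match` only tries the pattern at the start of the string.
Here position 0 doesn't satisfy it, so the call returns None, and `bool(None)` is False.

False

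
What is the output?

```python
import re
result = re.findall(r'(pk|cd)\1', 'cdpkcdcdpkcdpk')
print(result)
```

`\1` is not a pattern — it's the concrete string captured by group 1, re-applied verbatim.
One capturing group, so `findall` returns just the captured substring from the one match — 1 in all.

['cd']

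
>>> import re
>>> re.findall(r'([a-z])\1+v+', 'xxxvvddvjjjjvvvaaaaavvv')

['x', 'd', 'j', 'a']

A backreference is literal: `\1` must see the identical characters the first group matched.
Walking the string: at [0:5] match 'xxxvv', group 1 = 'x'; at [5:8] match 'ddv', group 1 = 'd'; at [8:15] match 'jjjjvvv', group 1 = 'j'; at [15:23] match 'aaaaavvv', group 1 = 'a'.
One capturing group, so `findall` returns just the captured substring from each match — 4 in all.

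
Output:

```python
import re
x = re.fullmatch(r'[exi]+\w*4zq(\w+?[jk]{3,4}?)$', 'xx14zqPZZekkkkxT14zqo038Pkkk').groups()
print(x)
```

('o038Pkkk',)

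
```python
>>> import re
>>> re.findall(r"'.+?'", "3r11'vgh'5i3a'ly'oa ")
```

The `?` after the quantifier makes it lazy — it takes as little as possible before letting the rest of the pattern try.
Walking the string: at [4:9] → "'vgh'"; at [13:17] → "'ly'".
No capturing groups, so `findall` returns the 2 full match strings.

["'vgh'", "'ly'"]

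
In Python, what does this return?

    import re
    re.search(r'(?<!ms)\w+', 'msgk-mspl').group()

A negative assertion filters positions out without eating any characters.
`search` walks the string left to right and returns the first match it finds.
The match spans [0:4] → 'msgk'.

'msgk'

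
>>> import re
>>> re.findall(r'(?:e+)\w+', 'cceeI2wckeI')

['eeI2wckeI']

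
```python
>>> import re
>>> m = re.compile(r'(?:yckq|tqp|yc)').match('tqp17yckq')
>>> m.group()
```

'tqp'

`match` is anchored at position 0; if the pattern doesn't fit there, it returns None.
The match spans [0:3] → 'tqp'.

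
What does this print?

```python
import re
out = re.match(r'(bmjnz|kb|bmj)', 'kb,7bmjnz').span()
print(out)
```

(0, 2)

With `match`, the pattern is implicitly anchored at the beginning.
The match spans [0:2] → 'kb'.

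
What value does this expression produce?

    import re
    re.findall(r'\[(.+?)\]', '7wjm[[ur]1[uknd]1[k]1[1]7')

A non-greedy quantifier consumes as few characters as it can — just enough that the remainder of the pattern still matches from where it stops; whatever follows it matches normally.
Walking the string: at [4:9] match '[[ur]', group 1 = '[ur'; at [10:16] match '[uknd]', group 1 = 'uknd'; at [17:20] match '[k]', group 1 = 'k'; at [21:24] match '[1]', group 1 = '1'.
`findall` collects group 1 from each match (4 total).

['[ur', 'uknd', 'k', '1']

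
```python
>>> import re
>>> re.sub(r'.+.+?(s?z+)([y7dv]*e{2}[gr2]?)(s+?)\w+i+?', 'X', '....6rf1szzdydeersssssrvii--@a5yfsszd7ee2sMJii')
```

'X'

Each match is replaced by 'X'.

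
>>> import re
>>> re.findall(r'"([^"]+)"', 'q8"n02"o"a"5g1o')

One capturing group, so `findall` returns just the captured substring from each match — 2 in all.

['n02', 'a']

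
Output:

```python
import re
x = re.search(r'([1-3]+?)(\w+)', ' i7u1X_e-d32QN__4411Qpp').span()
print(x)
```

(4, 8)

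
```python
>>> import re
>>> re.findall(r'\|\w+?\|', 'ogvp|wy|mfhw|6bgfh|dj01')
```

['|wy|', '|6bgfh|']

Matches: at [4:8] → '|wy|'; at [12:19] → '|6bgfh|'.
No capturing groups, so `findall` returns the 2 full match strings.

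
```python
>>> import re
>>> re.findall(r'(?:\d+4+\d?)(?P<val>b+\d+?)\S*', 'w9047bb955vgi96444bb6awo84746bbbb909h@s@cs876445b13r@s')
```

['bb9']

Pattern: one or more of a digit, then one or more of the literal '4', then optionally a digit (non-capturing group); then one or more of a literal 'b', then one or more of a digit (lazy) (captured as 'val'); then zero or more of a non-whitespace character.
Scanning left to right: at [1:54] match '9047bb955vgi96444bb6awo84746bbbb909h@s@cs876445b13r@s', group 1 = 'bb9'.
`findall` collects group 1 from the one match (1 total).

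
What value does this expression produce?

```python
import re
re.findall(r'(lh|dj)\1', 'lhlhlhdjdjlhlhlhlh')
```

['lh', 'dj', 'lh', 'lh']

`\1` is not a pattern — it's the concrete string captured by group 1, re-applied verbatim.
Matches: at [0:4] match 'lhlh', group 1 = 'lh'; at [6:10] match 'djdj', group 1 = 'dj'; at [10:14] match 'lhlh', group 1 = 'lh'; at [14:18] match 'lhlh', group 1 = 'lh'.
With a single group, `findall` returns only what that group captured — 4 items.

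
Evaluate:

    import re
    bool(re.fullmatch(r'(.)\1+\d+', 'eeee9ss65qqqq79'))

False

`re.fullmatch` is like wrapping the pattern in `^…$` (in single-line mode).
Here there's no way to consume every character, so the call returns None, and `bool(None)` is False.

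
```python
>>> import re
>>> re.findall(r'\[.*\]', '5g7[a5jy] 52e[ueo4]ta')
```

Scanning left to right: at [3:19] → '[a5jy] 52e[ueo4]'.
`findall` yields the raw match text (1 of them) because the pattern has no groups.

['[a5jy] 52e[ueo4]']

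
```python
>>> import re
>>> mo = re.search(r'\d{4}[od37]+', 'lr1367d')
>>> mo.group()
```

'1367d'

This matches exactly 4 of a digit; then one or more of one of [od37].
`re.search` scans for the first position where the pattern succeeds.
The match spans [2:7] → '1367d'.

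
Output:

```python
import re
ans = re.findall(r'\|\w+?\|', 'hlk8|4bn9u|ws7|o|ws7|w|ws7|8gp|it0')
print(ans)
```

Walking the string: at [4:11] → '|4bn9u|'; at [14:17] → '|o|'; at [20:23] → '|w|'; at [26:31] → '|8gp|'.
With no groups in the pattern, `findall` gives back each whole match — 4 here.

['|4bn9u|', '|o|', '|w|', '|8gp|']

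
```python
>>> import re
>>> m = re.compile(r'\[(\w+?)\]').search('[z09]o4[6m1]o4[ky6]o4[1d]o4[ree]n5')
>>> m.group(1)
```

'z09'

The match spans [0:5] → '[z09]'.
Captured: group 1 = 'z09'.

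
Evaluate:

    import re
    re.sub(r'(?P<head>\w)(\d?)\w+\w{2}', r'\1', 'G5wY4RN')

This matches a word character (captured as 'head'); then optionally a digit (captured); then one or more of a word character, then exactly 2 of a word character.
Matches: at [0:7] → 'G5wY4RN'.
`\1` in the replacement pulls in group 1's text for each match.

'G'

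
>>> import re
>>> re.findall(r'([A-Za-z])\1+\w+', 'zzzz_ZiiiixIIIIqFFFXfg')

['z']

A backreference is literal: `\1` must see the identical characters the first group matched.
With a single group, `findall` returns only what that group captured — 1 item.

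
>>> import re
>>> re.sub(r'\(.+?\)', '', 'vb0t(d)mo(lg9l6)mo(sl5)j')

'vb0tmomoj'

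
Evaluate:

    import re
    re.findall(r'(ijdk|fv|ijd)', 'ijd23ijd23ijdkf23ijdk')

['ijd', 'ijd', 'ijdk', 'ijdk']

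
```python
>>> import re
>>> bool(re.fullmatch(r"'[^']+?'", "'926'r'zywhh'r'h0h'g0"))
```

`fullmatch` succeeds only if the pattern covers the string from start to end.
Here the string isn't matched end-to-end, so the call returns None, and `bool(None)` is False.

False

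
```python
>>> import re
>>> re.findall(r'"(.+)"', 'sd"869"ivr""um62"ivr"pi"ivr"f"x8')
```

['869"ivr""um62"ivr"pi"ivr"f']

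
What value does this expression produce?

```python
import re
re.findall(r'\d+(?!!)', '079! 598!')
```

['07', '59']

The negative lookahead/lookbehind blocks any match where the forbidden context is present.
Since nothing is captured, `findall` lists the 2 matched substrings directly.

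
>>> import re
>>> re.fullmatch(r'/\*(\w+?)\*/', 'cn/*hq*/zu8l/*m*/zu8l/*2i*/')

None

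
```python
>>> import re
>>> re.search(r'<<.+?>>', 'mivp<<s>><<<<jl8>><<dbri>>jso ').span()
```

The match spans [4:9] → '<<s>>'.

(4, 9)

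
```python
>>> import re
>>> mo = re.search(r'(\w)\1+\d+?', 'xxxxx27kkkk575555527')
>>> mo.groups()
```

('x',)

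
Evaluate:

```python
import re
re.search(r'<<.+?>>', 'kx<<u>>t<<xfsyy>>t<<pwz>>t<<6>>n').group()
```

Lazy quantifiers expand one character at a time until the remainder of the pattern can match.
`re.search` scans for the first position where the pattern succeeds.
The match spans [2:7] → '<<u>>'.

'<<u>>'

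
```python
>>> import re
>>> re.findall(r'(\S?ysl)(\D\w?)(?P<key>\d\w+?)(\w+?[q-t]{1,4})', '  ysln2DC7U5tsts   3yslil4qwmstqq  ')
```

[('ysl', 'n', '2D', 'C7U5tsts'), ('3ysl', 'il', '4q', 'wmstqq')]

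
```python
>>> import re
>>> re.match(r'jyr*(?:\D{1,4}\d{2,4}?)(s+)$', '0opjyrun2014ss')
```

`re.match` only tries the pattern at the start of the string.
Here the pattern fails at index 0, so the call returns None.

None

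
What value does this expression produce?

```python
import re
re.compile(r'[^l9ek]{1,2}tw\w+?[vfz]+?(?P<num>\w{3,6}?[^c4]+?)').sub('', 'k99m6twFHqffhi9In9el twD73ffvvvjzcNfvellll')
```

'k99In9eljzcNfvellll'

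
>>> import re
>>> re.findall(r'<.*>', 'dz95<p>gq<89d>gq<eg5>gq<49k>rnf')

Scanning left to right: at [4:28] → '<p>gq<89d>gq<eg5>gq<49k>'.
With no groups in the pattern, `findall` gives back each whole match — 1 here.

['<p>gq<89d>gq<eg5>gq<49k>']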